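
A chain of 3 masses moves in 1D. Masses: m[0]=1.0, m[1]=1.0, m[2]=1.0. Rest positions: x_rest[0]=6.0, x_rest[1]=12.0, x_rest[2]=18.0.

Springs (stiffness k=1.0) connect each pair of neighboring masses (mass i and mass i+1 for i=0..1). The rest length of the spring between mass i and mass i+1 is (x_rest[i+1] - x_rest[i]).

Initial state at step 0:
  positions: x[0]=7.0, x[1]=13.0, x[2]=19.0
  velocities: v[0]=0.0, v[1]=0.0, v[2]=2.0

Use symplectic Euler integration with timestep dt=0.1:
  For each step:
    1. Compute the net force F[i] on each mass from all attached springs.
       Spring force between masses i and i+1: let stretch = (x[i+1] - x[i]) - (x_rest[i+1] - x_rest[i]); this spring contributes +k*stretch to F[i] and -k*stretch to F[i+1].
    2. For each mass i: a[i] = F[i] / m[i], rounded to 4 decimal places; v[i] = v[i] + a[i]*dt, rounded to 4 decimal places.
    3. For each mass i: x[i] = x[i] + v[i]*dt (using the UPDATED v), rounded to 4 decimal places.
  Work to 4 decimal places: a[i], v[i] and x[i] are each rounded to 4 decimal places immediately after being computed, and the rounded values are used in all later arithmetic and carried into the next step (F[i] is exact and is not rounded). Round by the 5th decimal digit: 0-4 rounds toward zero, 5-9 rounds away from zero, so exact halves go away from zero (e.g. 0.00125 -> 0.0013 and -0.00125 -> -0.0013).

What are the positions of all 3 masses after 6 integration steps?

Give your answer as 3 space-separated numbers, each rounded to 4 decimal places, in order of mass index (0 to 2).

Answer: 7.0011 13.0667 20.1322

Derivation:
Step 0: x=[7.0000 13.0000 19.0000] v=[0.0000 0.0000 2.0000]
Step 1: x=[7.0000 13.0000 19.2000] v=[0.0000 0.0000 2.0000]
Step 2: x=[7.0000 13.0020 19.3980] v=[0.0000 0.0200 1.9800]
Step 3: x=[7.0000 13.0079 19.5920] v=[0.0002 0.0594 1.9404]
Step 4: x=[7.0001 13.0196 19.7802] v=[0.0010 0.1170 1.8820]
Step 5: x=[7.0004 13.0387 19.9608] v=[0.0030 0.1911 1.8059]
Step 6: x=[7.0011 13.0667 20.1322] v=[0.0068 0.2795 1.7137]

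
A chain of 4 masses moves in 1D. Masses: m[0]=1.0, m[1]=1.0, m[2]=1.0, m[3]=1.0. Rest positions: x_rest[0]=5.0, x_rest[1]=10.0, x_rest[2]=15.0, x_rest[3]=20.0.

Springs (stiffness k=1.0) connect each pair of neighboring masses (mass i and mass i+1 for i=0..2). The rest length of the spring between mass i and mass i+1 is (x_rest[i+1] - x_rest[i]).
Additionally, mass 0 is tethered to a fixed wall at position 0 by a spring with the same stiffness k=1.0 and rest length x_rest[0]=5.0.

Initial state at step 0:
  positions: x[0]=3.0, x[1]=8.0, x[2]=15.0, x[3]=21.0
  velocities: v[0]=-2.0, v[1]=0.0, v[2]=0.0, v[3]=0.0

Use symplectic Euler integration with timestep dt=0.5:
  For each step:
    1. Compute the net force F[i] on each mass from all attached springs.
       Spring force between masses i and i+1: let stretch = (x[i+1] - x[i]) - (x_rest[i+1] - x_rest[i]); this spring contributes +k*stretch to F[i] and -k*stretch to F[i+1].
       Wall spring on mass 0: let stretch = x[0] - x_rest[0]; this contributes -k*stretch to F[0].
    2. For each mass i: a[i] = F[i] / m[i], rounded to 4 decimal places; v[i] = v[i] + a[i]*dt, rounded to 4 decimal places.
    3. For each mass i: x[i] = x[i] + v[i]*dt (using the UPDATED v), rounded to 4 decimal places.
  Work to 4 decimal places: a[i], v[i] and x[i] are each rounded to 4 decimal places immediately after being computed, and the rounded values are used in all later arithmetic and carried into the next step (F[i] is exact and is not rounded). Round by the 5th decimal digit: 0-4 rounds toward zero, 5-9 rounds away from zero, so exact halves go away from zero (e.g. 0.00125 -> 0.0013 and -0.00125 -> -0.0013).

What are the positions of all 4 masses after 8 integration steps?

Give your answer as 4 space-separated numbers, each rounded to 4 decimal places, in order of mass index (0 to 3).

Step 0: x=[3.0000 8.0000 15.0000 21.0000] v=[-2.0000 0.0000 0.0000 0.0000]
Step 1: x=[2.5000 8.5000 14.7500 20.7500] v=[-1.0000 1.0000 -0.5000 -0.5000]
Step 2: x=[2.8750 9.0625 14.4375 20.2500] v=[0.7500 1.1250 -0.6250 -1.0000]
Step 3: x=[4.0782 9.4219 14.2344 19.5469] v=[2.4063 0.7188 -0.4063 -1.4063]
Step 4: x=[5.5978 9.6485 14.1563 18.7656] v=[3.0391 0.4532 -0.1563 -1.5626]
Step 5: x=[6.7306 9.9894 14.1035 18.0820] v=[2.2656 0.6818 -0.1056 -1.3673]
Step 6: x=[6.9955 10.5442 14.0168 17.6537] v=[0.5297 1.1095 -0.1734 -0.8566]
Step 7: x=[6.3987 11.0800 13.9712 17.5662] v=[-1.1937 1.0715 -0.0913 -0.1751]
Step 8: x=[5.3725 11.1683 14.1015 17.8299] v=[-2.0524 0.1765 0.2606 0.5274]

Answer: 5.3725 11.1683 14.1015 17.8299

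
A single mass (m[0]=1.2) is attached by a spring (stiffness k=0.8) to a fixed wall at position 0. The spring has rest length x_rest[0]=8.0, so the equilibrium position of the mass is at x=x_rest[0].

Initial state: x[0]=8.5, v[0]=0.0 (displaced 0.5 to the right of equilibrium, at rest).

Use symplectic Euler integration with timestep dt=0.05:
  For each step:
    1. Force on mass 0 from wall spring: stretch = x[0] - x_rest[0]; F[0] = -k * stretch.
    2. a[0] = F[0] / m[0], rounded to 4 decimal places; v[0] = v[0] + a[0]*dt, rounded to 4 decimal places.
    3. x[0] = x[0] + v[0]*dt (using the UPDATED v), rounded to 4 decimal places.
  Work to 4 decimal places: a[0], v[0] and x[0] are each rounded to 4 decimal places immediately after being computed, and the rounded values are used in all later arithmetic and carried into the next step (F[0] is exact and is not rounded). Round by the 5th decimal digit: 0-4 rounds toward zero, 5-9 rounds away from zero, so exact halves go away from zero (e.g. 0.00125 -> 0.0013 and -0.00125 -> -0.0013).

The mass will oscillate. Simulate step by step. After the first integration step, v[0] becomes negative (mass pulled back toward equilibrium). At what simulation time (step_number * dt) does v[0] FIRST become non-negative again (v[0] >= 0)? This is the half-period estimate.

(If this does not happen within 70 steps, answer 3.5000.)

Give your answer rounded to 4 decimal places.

Step 0: x=[8.5000] v=[0.0000]
Step 1: x=[8.4992] v=[-0.0167]
Step 2: x=[8.4975] v=[-0.0333]
Step 3: x=[8.4950] v=[-0.0499]
Step 4: x=[8.4917] v=[-0.0664]
Step 5: x=[8.4876] v=[-0.0828]
Step 6: x=[8.4826] v=[-0.0991]
Step 7: x=[8.4768] v=[-0.1152]
Step 8: x=[8.4702] v=[-0.1311]
Step 9: x=[8.4629] v=[-0.1468]
Step 10: x=[8.4548] v=[-0.1622]
Step 11: x=[8.4459] v=[-0.1774]
Step 12: x=[8.4363] v=[-0.1923]
Step 13: x=[8.4260] v=[-0.2068]
Step 14: x=[8.4150] v=[-0.2210]
Step 15: x=[8.4033] v=[-0.2348]
Step 16: x=[8.3909] v=[-0.2482]
Step 17: x=[8.3778] v=[-0.2612]
Step 18: x=[8.3641] v=[-0.2738]
Step 19: x=[8.3498] v=[-0.2859]
Step 20: x=[8.3349] v=[-0.2976]
Step 21: x=[8.3195] v=[-0.3088]
Step 22: x=[8.3035] v=[-0.3195]
Step 23: x=[8.2870] v=[-0.3296]
Step 24: x=[8.2700] v=[-0.3392]
Step 25: x=[8.2526] v=[-0.3482]
Step 26: x=[8.2348] v=[-0.3566]
Step 27: x=[8.2166] v=[-0.3644]
Step 28: x=[8.1980] v=[-0.3716]
Step 29: x=[8.1791] v=[-0.3782]
Step 30: x=[8.1599] v=[-0.3842]
Step 31: x=[8.1404] v=[-0.3895]
Step 32: x=[8.1207] v=[-0.3942]
Step 33: x=[8.1008] v=[-0.3982]
Step 34: x=[8.0807] v=[-0.4016]
Step 35: x=[8.0605] v=[-0.4043]
Step 36: x=[8.0402] v=[-0.4063]
Step 37: x=[8.0198] v=[-0.4076]
Step 38: x=[7.9994] v=[-0.4083]
Step 39: x=[7.9790] v=[-0.4083]
Step 40: x=[7.9586] v=[-0.4076]
Step 41: x=[7.9383] v=[-0.4062]
Step 42: x=[7.9181] v=[-0.4041]
Step 43: x=[7.8980] v=[-0.4014]
Step 44: x=[7.8781] v=[-0.3980]
Step 45: x=[7.8584] v=[-0.3939]
Step 46: x=[7.8389] v=[-0.3892]
Step 47: x=[7.8197] v=[-0.3838]
Step 48: x=[7.8008] v=[-0.3778]
Step 49: x=[7.7822] v=[-0.3712]
Step 50: x=[7.7640] v=[-0.3639]
Step 51: x=[7.7462] v=[-0.3560]
Step 52: x=[7.7288] v=[-0.3475]
Step 53: x=[7.7119] v=[-0.3385]
Step 54: x=[7.6955] v=[-0.3289]
Step 55: x=[7.6796] v=[-0.3188]
Step 56: x=[7.6642] v=[-0.3081]
Step 57: x=[7.6494] v=[-0.2969]
Step 58: x=[7.6351] v=[-0.2852]
Step 59: x=[7.6215] v=[-0.2730]
Step 60: x=[7.6085] v=[-0.2604]
Step 61: x=[7.5961] v=[-0.2474]
Step 62: x=[7.5844] v=[-0.2339]
Step 63: x=[7.5734] v=[-0.2200]
Step 64: x=[7.5631] v=[-0.2058]
Step 65: x=[7.5535] v=[-0.1912]
Step 66: x=[7.5447] v=[-0.1763]
Step 67: x=[7.5366] v=[-0.1611]
Step 68: x=[7.5293] v=[-0.1457]
Step 69: x=[7.5228] v=[-0.1300]
Step 70: x=[7.5171] v=[-0.1141]
v[0] did not become non-negative within 70 steps; using fallback time=3.5000

Answer: 3.5000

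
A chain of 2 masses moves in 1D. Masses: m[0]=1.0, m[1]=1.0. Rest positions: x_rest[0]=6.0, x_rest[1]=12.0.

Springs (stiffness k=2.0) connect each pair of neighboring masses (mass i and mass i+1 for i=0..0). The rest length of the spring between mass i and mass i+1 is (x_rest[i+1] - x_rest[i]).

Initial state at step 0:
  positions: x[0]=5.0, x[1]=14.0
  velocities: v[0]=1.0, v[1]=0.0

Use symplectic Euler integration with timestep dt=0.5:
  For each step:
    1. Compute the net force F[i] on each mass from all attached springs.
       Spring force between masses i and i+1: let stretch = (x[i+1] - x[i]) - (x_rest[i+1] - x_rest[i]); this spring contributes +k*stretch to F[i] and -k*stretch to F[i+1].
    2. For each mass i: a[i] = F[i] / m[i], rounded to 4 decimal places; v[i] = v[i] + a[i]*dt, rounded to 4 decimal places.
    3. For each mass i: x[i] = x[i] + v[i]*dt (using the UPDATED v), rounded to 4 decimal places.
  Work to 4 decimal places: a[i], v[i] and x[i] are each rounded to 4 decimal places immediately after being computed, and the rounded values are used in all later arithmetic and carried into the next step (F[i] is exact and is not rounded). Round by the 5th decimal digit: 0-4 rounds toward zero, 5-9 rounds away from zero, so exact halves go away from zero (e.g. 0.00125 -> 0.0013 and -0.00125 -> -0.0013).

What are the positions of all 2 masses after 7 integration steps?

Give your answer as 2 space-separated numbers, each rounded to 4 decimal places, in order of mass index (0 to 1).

Step 0: x=[5.0000 14.0000] v=[1.0000 0.0000]
Step 1: x=[7.0000 12.5000] v=[4.0000 -3.0000]
Step 2: x=[8.7500 11.2500] v=[3.5000 -2.5000]
Step 3: x=[8.7500 11.7500] v=[0.0000 1.0000]
Step 4: x=[7.2500 13.7500] v=[-3.0000 4.0000]
Step 5: x=[6.0000 15.5000] v=[-2.5000 3.5000]
Step 6: x=[6.5000 15.5000] v=[1.0000 0.0000]
Step 7: x=[8.5000 14.0000] v=[4.0000 -3.0000]

Answer: 8.5000 14.0000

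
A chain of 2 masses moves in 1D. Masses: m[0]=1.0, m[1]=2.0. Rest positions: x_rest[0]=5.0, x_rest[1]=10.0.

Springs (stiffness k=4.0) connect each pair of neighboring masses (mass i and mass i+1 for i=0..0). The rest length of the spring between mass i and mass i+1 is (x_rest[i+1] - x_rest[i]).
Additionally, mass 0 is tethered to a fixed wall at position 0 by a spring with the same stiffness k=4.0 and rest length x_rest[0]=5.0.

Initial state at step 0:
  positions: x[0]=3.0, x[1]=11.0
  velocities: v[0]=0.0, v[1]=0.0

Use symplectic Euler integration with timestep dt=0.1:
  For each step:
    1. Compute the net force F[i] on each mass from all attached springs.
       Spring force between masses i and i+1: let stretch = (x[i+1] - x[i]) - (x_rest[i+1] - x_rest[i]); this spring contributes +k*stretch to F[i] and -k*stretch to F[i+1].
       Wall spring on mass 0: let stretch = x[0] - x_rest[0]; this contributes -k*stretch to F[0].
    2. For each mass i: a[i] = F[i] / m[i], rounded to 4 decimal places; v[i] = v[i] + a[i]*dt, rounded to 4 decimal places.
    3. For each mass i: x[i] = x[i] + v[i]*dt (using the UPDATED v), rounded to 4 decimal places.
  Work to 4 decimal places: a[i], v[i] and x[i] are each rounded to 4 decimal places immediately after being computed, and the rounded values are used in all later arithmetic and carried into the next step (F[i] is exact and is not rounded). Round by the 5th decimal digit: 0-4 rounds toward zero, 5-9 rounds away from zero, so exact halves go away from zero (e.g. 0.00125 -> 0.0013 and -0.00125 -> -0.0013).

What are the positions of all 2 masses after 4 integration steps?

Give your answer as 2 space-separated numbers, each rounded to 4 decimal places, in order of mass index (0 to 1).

Answer: 4.7356 10.4747

Derivation:
Step 0: x=[3.0000 11.0000] v=[0.0000 0.0000]
Step 1: x=[3.2000 10.9400] v=[2.0000 -0.6000]
Step 2: x=[3.5816 10.8252] v=[3.8160 -1.1480]
Step 3: x=[4.1097 10.6655] v=[5.2808 -1.5967]
Step 4: x=[4.7356 10.4747] v=[6.2592 -1.9079]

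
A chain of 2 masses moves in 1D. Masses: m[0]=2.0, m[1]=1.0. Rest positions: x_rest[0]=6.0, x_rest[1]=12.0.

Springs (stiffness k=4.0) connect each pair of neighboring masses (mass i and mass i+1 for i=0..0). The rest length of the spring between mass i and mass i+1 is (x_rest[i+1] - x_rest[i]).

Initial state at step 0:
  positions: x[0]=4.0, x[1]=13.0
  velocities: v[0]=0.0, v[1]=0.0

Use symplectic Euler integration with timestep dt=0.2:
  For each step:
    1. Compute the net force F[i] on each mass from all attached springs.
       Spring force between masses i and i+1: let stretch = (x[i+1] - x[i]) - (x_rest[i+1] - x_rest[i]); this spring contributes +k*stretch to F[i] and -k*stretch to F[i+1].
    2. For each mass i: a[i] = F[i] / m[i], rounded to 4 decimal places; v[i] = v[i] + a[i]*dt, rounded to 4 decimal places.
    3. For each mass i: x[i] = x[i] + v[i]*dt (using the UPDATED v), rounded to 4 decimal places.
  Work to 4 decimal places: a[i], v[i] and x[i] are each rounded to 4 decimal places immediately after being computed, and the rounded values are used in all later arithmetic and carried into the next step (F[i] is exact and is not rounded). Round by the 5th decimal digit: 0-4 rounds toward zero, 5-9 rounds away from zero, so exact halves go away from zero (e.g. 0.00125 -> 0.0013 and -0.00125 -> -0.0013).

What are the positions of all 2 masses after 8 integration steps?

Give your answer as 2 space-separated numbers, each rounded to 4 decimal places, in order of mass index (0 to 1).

Answer: 5.4994 10.0011

Derivation:
Step 0: x=[4.0000 13.0000] v=[0.0000 0.0000]
Step 1: x=[4.2400 12.5200] v=[1.2000 -2.4000]
Step 2: x=[4.6624 11.6752] v=[2.1120 -4.2240]
Step 3: x=[5.1658 10.6684] v=[2.5171 -5.0342]
Step 4: x=[5.6294 9.7411] v=[2.3181 -4.6363]
Step 5: x=[5.9420 9.1160] v=[1.5628 -3.1257]
Step 6: x=[6.0285 8.9430] v=[0.4324 -0.8649]
Step 7: x=[5.8681 9.2637] v=[-0.8018 1.6035]
Step 8: x=[5.4994 10.0011] v=[-1.8436 3.6870]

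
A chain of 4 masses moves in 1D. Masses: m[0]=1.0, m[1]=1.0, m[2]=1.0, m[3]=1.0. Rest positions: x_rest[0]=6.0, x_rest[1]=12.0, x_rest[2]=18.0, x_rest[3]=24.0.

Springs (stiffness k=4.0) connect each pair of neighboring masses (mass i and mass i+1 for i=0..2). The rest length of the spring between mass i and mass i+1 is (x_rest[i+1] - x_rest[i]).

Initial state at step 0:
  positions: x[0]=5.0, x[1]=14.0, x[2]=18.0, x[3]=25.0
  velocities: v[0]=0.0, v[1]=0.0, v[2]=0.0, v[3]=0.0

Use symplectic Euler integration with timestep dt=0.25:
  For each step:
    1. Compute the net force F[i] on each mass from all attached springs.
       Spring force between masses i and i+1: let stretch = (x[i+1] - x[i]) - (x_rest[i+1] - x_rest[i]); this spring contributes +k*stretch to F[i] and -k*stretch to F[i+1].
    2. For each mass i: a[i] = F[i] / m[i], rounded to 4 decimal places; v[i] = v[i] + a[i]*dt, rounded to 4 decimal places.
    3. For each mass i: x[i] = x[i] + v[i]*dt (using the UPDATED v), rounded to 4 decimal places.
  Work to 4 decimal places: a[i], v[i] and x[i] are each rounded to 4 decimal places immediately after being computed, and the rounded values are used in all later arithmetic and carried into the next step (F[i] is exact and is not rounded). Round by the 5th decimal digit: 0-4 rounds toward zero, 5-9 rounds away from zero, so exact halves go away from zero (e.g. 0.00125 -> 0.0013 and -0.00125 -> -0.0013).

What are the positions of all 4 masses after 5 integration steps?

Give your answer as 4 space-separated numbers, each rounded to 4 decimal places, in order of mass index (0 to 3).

Step 0: x=[5.0000 14.0000 18.0000 25.0000] v=[0.0000 0.0000 0.0000 0.0000]
Step 1: x=[5.7500 12.7500 18.7500 24.7500] v=[3.0000 -5.0000 3.0000 -1.0000]
Step 2: x=[6.7500 11.2500 19.5000 24.5000] v=[4.0000 -6.0000 3.0000 -1.0000]
Step 3: x=[7.3750 10.6875 19.4375 24.5000] v=[2.5000 -2.2500 -0.2500 0.0000]
Step 4: x=[7.3281 11.4844 18.4531 24.7344] v=[-0.1875 3.1875 -3.9375 0.9375]
Step 5: x=[6.8203 12.9844 17.2969 24.8985] v=[-2.0312 5.9999 -4.6249 0.6562]

Answer: 6.8203 12.9844 17.2969 24.8985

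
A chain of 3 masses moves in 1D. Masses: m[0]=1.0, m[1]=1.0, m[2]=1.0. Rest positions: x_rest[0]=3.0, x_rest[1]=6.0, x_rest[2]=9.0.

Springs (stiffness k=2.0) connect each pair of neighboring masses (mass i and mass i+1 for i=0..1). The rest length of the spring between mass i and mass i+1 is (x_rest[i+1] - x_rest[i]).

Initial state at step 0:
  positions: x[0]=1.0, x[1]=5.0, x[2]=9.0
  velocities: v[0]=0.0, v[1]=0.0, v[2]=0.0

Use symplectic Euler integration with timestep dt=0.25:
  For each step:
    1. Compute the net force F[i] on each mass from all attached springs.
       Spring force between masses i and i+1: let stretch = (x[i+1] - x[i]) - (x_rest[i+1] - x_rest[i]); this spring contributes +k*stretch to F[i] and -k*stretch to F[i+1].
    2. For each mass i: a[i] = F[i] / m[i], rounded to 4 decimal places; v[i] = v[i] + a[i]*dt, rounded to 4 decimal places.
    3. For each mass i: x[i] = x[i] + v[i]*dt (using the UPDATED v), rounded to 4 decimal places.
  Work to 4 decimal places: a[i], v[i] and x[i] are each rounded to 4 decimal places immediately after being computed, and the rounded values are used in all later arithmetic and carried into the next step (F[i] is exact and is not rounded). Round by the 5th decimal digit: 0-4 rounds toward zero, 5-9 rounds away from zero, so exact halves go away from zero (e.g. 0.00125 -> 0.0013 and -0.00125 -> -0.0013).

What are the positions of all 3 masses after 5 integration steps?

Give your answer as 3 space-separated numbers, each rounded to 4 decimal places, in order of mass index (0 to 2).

Step 0: x=[1.0000 5.0000 9.0000] v=[0.0000 0.0000 0.0000]
Step 1: x=[1.1250 5.0000 8.8750] v=[0.5000 0.0000 -0.5000]
Step 2: x=[1.3594 5.0000 8.6406] v=[0.9375 0.0000 -0.9375]
Step 3: x=[1.6739 5.0000 8.3262] v=[1.2578 0.0000 -1.2578]
Step 4: x=[2.0291 5.0000 7.9710] v=[1.4209 0.0001 -1.4209]
Step 5: x=[2.3807 5.0001 7.6194] v=[1.4064 0.0002 -1.4064]

Answer: 2.3807 5.0001 7.6194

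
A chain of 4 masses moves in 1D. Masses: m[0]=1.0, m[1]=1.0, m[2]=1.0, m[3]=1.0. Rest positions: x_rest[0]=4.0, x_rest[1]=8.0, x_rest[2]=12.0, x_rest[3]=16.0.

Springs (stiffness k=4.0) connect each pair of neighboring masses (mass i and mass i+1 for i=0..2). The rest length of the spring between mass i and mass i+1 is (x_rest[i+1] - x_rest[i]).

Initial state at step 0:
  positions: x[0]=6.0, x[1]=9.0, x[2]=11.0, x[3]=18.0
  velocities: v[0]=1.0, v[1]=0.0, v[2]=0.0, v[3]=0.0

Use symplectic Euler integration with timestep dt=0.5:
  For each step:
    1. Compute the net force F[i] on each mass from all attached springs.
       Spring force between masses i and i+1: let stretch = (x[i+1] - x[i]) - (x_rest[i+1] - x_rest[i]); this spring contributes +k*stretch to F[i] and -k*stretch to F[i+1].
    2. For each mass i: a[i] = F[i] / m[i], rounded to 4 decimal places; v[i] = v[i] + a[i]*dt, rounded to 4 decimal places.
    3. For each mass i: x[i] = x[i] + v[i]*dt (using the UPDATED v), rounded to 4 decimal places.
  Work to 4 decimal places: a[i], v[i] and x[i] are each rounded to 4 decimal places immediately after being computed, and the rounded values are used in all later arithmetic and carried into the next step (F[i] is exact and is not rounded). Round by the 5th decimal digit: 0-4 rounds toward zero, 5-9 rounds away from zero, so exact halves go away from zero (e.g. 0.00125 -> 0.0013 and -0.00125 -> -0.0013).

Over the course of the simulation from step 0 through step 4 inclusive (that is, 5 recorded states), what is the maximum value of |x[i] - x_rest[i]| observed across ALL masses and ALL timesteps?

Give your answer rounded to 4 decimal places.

Step 0: x=[6.0000 9.0000 11.0000 18.0000] v=[1.0000 0.0000 0.0000 0.0000]
Step 1: x=[5.5000 8.0000 16.0000 15.0000] v=[-1.0000 -2.0000 10.0000 -6.0000]
Step 2: x=[3.5000 12.5000 12.0000 17.0000] v=[-4.0000 9.0000 -8.0000 4.0000]
Step 3: x=[6.5000 7.5000 13.5000 18.0000] v=[6.0000 -10.0000 3.0000 2.0000]
Step 4: x=[6.5000 7.5000 13.5000 18.5000] v=[0.0000 0.0000 0.0000 1.0000]
Max displacement = 4.5000

Answer: 4.5000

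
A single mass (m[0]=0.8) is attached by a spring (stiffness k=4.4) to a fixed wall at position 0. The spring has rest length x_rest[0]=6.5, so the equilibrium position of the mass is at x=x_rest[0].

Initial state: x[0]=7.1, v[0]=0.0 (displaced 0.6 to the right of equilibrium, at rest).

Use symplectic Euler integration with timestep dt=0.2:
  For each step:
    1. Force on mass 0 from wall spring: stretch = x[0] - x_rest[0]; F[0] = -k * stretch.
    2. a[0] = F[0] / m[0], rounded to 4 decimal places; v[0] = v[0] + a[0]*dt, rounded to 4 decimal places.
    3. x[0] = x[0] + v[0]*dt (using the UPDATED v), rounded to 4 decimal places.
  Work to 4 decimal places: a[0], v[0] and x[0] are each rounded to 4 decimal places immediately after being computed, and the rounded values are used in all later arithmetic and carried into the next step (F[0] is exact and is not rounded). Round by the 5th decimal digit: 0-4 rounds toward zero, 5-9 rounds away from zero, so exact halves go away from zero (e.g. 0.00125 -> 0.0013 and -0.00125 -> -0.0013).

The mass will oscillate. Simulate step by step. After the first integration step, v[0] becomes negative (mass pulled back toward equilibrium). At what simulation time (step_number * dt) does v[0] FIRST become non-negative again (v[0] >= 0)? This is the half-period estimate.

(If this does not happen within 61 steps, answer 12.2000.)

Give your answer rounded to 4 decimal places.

Step 0: x=[7.1000] v=[0.0000]
Step 1: x=[6.9680] v=[-0.6600]
Step 2: x=[6.7330] v=[-1.1748]
Step 3: x=[6.4468] v=[-1.4311]
Step 4: x=[6.1723] v=[-1.3726]
Step 5: x=[5.9699] v=[-1.0121]
Step 6: x=[5.8841] v=[-0.4290]
Step 7: x=[5.9338] v=[0.2485]
First v>=0 after going negative at step 7, time=1.4000

Answer: 1.4000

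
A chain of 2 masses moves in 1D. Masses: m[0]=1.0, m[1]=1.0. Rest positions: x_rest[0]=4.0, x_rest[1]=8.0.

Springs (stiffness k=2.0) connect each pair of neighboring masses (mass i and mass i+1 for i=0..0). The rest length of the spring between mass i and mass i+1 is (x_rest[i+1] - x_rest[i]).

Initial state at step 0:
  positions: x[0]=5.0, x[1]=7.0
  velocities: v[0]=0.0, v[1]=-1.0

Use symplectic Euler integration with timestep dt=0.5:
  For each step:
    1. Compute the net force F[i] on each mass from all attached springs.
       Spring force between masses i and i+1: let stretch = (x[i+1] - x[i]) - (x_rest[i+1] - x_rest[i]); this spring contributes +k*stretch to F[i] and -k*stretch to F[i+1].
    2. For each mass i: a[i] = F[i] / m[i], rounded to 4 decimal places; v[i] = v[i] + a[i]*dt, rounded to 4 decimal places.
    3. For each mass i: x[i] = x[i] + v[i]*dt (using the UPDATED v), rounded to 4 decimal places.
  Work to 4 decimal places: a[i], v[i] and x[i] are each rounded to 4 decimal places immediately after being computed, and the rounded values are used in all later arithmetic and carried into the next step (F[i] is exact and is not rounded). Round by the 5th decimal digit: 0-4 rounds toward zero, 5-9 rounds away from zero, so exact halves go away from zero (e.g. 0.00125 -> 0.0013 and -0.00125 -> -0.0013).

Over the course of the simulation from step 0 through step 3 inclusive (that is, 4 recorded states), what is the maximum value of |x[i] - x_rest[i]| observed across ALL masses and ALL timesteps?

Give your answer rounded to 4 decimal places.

Answer: 1.7500

Derivation:
Step 0: x=[5.0000 7.0000] v=[0.0000 -1.0000]
Step 1: x=[4.0000 7.5000] v=[-2.0000 1.0000]
Step 2: x=[2.7500 8.2500] v=[-2.5000 1.5000]
Step 3: x=[2.2500 8.2500] v=[-1.0000 0.0000]
Max displacement = 1.7500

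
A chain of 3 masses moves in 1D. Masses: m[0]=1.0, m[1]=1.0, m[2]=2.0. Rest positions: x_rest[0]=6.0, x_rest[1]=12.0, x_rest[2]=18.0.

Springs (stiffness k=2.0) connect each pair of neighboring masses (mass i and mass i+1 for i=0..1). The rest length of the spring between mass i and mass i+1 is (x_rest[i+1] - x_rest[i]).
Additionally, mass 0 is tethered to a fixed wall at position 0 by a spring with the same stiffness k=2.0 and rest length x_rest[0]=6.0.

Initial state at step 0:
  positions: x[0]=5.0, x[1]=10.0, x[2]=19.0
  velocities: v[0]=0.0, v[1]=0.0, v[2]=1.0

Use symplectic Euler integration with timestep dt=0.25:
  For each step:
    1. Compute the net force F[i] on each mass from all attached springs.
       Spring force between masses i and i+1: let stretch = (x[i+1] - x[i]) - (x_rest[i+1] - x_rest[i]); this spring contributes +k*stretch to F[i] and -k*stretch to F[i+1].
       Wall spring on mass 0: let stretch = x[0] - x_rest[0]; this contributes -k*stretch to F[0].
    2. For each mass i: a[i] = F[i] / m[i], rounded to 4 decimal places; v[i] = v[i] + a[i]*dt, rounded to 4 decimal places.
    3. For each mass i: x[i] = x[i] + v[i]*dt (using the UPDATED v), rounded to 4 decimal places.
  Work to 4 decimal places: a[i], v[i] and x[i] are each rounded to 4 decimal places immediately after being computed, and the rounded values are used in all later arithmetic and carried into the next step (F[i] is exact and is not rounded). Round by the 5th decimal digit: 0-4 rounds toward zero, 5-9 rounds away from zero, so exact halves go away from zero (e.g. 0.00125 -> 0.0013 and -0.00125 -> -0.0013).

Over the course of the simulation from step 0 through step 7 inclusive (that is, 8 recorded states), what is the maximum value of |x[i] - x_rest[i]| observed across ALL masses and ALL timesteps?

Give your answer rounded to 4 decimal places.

Answer: 2.2363

Derivation:
Step 0: x=[5.0000 10.0000 19.0000] v=[0.0000 0.0000 1.0000]
Step 1: x=[5.0000 10.5000 19.0625] v=[0.0000 2.0000 0.2500]
Step 2: x=[5.0625 11.3828 18.9649] v=[0.2500 3.5313 -0.3906]
Step 3: x=[5.2822 12.4234 18.7684] v=[0.8789 4.1622 -0.7861]
Step 4: x=[5.7343 13.3644 18.5503] v=[1.8084 3.7641 -0.8724]
Step 5: x=[6.4234 13.9999 18.3831] v=[2.7563 2.5420 -0.6689]
Step 6: x=[7.2566 14.2363 18.3169] v=[3.3329 0.9454 -0.2647]
Step 7: x=[8.0552 14.1103 18.3707] v=[3.1945 -0.5042 0.2152]
Max displacement = 2.2363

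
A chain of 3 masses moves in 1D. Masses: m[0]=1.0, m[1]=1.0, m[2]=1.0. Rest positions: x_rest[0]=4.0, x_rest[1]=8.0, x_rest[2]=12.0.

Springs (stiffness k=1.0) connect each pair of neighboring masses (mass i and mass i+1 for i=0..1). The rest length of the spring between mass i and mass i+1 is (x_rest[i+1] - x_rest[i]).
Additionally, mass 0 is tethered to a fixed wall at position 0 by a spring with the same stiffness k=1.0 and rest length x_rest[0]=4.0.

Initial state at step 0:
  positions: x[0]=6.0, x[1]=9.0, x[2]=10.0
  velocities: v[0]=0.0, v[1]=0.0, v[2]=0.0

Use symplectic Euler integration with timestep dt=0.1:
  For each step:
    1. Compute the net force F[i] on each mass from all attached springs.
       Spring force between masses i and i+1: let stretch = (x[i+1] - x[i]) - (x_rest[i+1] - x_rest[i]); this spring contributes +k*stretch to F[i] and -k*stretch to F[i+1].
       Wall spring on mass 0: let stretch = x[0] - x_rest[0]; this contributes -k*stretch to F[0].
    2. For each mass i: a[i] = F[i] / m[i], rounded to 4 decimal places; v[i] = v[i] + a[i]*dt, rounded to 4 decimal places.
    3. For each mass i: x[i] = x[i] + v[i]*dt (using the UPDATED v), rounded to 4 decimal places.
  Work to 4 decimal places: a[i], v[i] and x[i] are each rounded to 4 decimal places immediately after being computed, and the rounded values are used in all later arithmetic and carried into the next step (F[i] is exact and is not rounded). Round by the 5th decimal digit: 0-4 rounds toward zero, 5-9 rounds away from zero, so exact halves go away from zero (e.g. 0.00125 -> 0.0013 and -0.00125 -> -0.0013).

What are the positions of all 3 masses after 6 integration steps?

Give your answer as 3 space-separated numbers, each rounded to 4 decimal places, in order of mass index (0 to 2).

Step 0: x=[6.0000 9.0000 10.0000] v=[0.0000 0.0000 0.0000]
Step 1: x=[5.9700 8.9800 10.0300] v=[-0.3000 -0.2000 0.3000]
Step 2: x=[5.9104 8.9404 10.0895] v=[-0.5960 -0.3960 0.5950]
Step 3: x=[5.8220 8.8820 10.1775] v=[-0.8840 -0.5841 0.8801]
Step 4: x=[5.7060 8.8059 10.2926] v=[-1.1602 -0.7606 1.1506]
Step 5: x=[5.5639 8.7137 10.4328] v=[-1.4208 -0.9219 1.4019]
Step 6: x=[5.3977 8.6072 10.5958] v=[-1.6622 -1.0650 1.6300]

Answer: 5.3977 8.6072 10.5958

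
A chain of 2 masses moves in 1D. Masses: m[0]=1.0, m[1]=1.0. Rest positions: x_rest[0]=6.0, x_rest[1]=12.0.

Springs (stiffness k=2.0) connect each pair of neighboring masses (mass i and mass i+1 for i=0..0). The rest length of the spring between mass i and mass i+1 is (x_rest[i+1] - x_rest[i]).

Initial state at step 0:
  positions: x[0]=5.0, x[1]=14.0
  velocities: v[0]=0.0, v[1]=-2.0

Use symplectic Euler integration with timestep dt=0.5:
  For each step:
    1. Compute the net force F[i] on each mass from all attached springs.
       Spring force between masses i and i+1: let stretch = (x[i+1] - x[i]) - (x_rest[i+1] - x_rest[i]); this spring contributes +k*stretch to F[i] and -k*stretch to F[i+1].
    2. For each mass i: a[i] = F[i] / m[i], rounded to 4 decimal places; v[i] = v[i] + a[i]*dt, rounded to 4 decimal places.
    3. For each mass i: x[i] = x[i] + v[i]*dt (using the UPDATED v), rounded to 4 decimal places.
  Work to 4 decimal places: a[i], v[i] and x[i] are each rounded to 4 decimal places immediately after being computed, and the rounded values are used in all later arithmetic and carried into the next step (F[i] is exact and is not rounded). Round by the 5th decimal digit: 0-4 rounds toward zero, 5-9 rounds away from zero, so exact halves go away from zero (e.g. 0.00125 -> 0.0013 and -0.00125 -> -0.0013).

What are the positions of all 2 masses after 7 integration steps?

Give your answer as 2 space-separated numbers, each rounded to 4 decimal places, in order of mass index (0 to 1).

Answer: 3.5000 8.5000

Derivation:
Step 0: x=[5.0000 14.0000] v=[0.0000 -2.0000]
Step 1: x=[6.5000 11.5000] v=[3.0000 -5.0000]
Step 2: x=[7.5000 9.5000] v=[2.0000 -4.0000]
Step 3: x=[6.5000 9.5000] v=[-2.0000 0.0000]
Step 4: x=[4.0000 11.0000] v=[-5.0000 3.0000]
Step 5: x=[2.0000 12.0000] v=[-4.0000 2.0000]
Step 6: x=[2.0000 11.0000] v=[0.0000 -2.0000]
Step 7: x=[3.5000 8.5000] v=[3.0000 -5.0000]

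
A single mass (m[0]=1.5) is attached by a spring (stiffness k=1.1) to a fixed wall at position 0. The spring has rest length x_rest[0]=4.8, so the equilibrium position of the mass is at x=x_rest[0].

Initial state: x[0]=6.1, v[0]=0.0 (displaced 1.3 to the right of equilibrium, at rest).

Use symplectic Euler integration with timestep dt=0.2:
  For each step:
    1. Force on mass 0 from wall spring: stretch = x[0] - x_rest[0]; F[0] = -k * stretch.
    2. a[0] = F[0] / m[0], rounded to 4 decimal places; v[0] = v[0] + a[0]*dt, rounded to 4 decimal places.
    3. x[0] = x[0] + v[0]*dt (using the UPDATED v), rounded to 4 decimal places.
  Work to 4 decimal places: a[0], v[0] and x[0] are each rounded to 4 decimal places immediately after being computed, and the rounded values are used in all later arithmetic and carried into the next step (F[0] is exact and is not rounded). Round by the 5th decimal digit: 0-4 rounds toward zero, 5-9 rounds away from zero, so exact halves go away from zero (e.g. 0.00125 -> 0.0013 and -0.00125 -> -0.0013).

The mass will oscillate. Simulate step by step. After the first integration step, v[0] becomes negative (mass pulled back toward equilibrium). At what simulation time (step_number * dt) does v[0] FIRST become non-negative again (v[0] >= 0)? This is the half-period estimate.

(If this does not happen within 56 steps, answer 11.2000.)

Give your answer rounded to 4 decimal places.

Step 0: x=[6.1000] v=[0.0000]
Step 1: x=[6.0619] v=[-0.1907]
Step 2: x=[5.9867] v=[-0.3758]
Step 3: x=[5.8767] v=[-0.5498]
Step 4: x=[5.7352] v=[-0.7077]
Step 5: x=[5.5662] v=[-0.8449]
Step 6: x=[5.3747] v=[-0.9573]
Step 7: x=[5.1664] v=[-1.0416]
Step 8: x=[4.9473] v=[-1.0953]
Step 9: x=[4.7239] v=[-1.1169]
Step 10: x=[4.5028] v=[-1.1057]
Step 11: x=[4.2904] v=[-1.0621]
Step 12: x=[4.0929] v=[-0.9874]
Step 13: x=[3.9162] v=[-0.8837]
Step 14: x=[3.7654] v=[-0.7541]
Step 15: x=[3.6449] v=[-0.6024]
Step 16: x=[3.5583] v=[-0.4330]
Step 17: x=[3.5081] v=[-0.2509]
Step 18: x=[3.4958] v=[-0.0614]
Step 19: x=[3.5218] v=[0.1299]
First v>=0 after going negative at step 19, time=3.8000

Answer: 3.8000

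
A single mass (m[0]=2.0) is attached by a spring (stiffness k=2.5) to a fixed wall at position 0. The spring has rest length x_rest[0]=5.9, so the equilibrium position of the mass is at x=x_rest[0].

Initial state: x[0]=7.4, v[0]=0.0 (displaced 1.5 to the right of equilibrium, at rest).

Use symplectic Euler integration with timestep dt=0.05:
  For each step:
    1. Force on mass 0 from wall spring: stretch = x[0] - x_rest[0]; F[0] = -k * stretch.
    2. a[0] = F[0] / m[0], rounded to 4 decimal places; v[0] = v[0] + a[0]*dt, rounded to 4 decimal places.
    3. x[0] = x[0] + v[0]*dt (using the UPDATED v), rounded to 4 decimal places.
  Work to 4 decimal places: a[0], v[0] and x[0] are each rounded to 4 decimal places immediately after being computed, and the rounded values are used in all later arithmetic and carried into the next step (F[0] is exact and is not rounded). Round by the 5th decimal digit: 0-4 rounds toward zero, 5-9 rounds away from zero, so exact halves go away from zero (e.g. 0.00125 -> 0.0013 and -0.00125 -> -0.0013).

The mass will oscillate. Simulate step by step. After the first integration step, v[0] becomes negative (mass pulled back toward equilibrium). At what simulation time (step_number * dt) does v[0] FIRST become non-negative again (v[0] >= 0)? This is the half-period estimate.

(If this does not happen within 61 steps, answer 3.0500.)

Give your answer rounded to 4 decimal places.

Step 0: x=[7.4000] v=[0.0000]
Step 1: x=[7.3953] v=[-0.0938]
Step 2: x=[7.3859] v=[-0.1873]
Step 3: x=[7.3719] v=[-0.2802]
Step 4: x=[7.3533] v=[-0.3722]
Step 5: x=[7.3302] v=[-0.4630]
Step 6: x=[7.3026] v=[-0.5524]
Step 7: x=[7.2706] v=[-0.6401]
Step 8: x=[7.2343] v=[-0.7258]
Step 9: x=[7.1938] v=[-0.8092]
Step 10: x=[7.1493] v=[-0.8901]
Step 11: x=[7.1009] v=[-0.9682]
Step 12: x=[7.0487] v=[-1.0433]
Step 13: x=[6.9929] v=[-1.1151]
Step 14: x=[6.9337] v=[-1.1834]
Step 15: x=[6.8713] v=[-1.2480]
Step 16: x=[6.8059] v=[-1.3087]
Step 17: x=[6.7376] v=[-1.3653]
Step 18: x=[6.6667] v=[-1.4177]
Step 19: x=[6.5934] v=[-1.4656]
Step 20: x=[6.5180] v=[-1.5089]
Step 21: x=[6.4406] v=[-1.5475]
Step 22: x=[6.3615] v=[-1.5813]
Step 23: x=[6.2810] v=[-1.6101]
Step 24: x=[6.1993] v=[-1.6339]
Step 25: x=[6.1167] v=[-1.6526]
Step 26: x=[6.0334] v=[-1.6661]
Step 27: x=[5.9497] v=[-1.6744]
Step 28: x=[5.8658] v=[-1.6775]
Step 29: x=[5.7820] v=[-1.6754]
Step 30: x=[5.6986] v=[-1.6680]
Step 31: x=[5.6158] v=[-1.6554]
Step 32: x=[5.5339] v=[-1.6376]
Step 33: x=[5.4532] v=[-1.6147]
Step 34: x=[5.3739] v=[-1.5868]
Step 35: x=[5.2962] v=[-1.5539]
Step 36: x=[5.2204] v=[-1.5162]
Step 37: x=[5.1467] v=[-1.4737]
Step 38: x=[5.0754] v=[-1.4266]
Step 39: x=[5.0066] v=[-1.3751]
Step 40: x=[4.9406] v=[-1.3193]
Step 41: x=[4.8776] v=[-1.2593]
Step 42: x=[4.8178] v=[-1.1954]
Step 43: x=[4.7614] v=[-1.1278]
Step 44: x=[4.7086] v=[-1.0566]
Step 45: x=[4.6595] v=[-0.9821]
Step 46: x=[4.6143] v=[-0.9046]
Step 47: x=[4.5731] v=[-0.8242]
Step 48: x=[4.5360] v=[-0.7413]
Step 49: x=[4.5032] v=[-0.6561]
Step 50: x=[4.4748] v=[-0.5688]
Step 51: x=[4.4508] v=[-0.4797]
Step 52: x=[4.4313] v=[-0.3891]
Step 53: x=[4.4164] v=[-0.2973]
Step 54: x=[4.4062] v=[-0.2046]
Step 55: x=[4.4006] v=[-0.1112]
Step 56: x=[4.3997] v=[-0.0175]
Step 57: x=[4.4035] v=[0.0763]
First v>=0 after going negative at step 57, time=2.8500

Answer: 2.8500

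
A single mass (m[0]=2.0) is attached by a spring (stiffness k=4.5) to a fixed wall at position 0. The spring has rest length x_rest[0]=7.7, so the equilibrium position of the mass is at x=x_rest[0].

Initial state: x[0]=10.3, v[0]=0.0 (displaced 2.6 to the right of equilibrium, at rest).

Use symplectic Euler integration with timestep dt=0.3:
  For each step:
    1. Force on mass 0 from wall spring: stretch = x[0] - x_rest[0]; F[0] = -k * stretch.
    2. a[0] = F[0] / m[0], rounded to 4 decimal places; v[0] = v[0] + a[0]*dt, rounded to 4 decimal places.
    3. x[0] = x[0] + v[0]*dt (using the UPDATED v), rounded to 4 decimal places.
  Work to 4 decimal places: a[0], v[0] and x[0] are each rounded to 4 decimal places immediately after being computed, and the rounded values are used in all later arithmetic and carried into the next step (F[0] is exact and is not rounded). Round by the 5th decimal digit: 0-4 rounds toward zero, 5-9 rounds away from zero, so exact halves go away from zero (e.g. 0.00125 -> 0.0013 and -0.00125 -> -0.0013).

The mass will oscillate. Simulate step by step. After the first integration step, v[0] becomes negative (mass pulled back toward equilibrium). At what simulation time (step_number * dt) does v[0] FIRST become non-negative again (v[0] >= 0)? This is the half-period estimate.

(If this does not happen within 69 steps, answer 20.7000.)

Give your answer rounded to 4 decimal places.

Step 0: x=[10.3000] v=[0.0000]
Step 1: x=[9.7735] v=[-1.7550]
Step 2: x=[8.8271] v=[-3.1546]
Step 3: x=[7.6525] v=[-3.9154]
Step 4: x=[6.4875] v=[-3.8833]
Step 5: x=[5.5680] v=[-3.0649]
Step 6: x=[5.0803] v=[-1.6258]
Step 7: x=[5.1231] v=[0.1425]
First v>=0 after going negative at step 7, time=2.1000

Answer: 2.1000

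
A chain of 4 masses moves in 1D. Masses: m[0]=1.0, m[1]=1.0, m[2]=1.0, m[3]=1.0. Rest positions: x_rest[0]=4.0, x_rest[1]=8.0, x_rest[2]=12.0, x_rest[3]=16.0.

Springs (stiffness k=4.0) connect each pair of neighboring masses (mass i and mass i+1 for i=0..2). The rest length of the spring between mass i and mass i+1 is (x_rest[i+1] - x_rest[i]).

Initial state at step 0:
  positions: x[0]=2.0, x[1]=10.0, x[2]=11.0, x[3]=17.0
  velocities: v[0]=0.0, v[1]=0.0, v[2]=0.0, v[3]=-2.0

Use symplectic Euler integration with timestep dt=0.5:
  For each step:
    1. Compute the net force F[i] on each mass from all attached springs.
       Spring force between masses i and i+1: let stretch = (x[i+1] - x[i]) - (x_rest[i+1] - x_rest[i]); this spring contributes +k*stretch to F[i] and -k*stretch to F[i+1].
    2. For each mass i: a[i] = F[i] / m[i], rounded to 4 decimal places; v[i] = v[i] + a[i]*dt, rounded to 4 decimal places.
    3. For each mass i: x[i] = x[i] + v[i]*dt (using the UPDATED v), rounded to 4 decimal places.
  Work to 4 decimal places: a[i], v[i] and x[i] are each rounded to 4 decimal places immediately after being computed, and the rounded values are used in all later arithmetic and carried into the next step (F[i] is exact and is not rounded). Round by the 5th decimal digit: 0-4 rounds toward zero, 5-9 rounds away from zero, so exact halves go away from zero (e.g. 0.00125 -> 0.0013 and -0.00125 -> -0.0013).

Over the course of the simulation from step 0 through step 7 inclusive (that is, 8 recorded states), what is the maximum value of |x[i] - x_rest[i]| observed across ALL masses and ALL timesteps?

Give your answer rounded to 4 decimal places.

Step 0: x=[2.0000 10.0000 11.0000 17.0000] v=[0.0000 0.0000 0.0000 -2.0000]
Step 1: x=[6.0000 3.0000 16.0000 14.0000] v=[8.0000 -14.0000 10.0000 -6.0000]
Step 2: x=[3.0000 12.0000 6.0000 17.0000] v=[-6.0000 18.0000 -20.0000 6.0000]
Step 3: x=[5.0000 6.0000 13.0000 13.0000] v=[4.0000 -12.0000 14.0000 -8.0000]
Step 4: x=[4.0000 6.0000 13.0000 13.0000] v=[-2.0000 0.0000 0.0000 0.0000]
Step 5: x=[1.0000 11.0000 6.0000 17.0000] v=[-6.0000 10.0000 -14.0000 8.0000]
Step 6: x=[4.0000 1.0000 15.0000 14.0000] v=[6.0000 -20.0000 18.0000 -6.0000]
Step 7: x=[0.0000 8.0000 9.0000 16.0000] v=[-8.0000 14.0000 -12.0000 4.0000]
Max displacement = 7.0000

Answer: 7.0000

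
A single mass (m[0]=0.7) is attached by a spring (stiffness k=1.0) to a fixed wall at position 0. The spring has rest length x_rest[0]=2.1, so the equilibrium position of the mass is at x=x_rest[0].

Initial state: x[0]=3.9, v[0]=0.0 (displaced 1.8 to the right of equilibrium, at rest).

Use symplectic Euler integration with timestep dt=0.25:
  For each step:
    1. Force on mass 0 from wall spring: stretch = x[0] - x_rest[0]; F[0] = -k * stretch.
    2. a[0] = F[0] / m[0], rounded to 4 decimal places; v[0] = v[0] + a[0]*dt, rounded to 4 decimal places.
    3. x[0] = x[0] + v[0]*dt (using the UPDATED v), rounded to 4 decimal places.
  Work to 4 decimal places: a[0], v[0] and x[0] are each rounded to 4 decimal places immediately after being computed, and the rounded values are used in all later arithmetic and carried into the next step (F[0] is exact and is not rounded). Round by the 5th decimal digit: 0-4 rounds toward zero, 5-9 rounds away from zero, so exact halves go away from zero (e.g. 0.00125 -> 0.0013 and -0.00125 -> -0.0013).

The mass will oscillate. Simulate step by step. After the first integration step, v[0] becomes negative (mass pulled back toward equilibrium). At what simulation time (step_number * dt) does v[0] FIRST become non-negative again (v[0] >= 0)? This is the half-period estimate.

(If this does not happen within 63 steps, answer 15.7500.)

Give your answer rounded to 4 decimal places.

Answer: 2.7500

Derivation:
Step 0: x=[3.9000] v=[0.0000]
Step 1: x=[3.7393] v=[-0.6429]
Step 2: x=[3.4322] v=[-1.2284]
Step 3: x=[3.0062] v=[-1.7042]
Step 4: x=[2.4992] v=[-2.0279]
Step 5: x=[1.9566] v=[-2.1705]
Step 6: x=[1.4268] v=[-2.1193]
Step 7: x=[0.9571] v=[-1.8789]
Step 8: x=[0.5894] v=[-1.4707]
Step 9: x=[0.3566] v=[-0.9312]
Step 10: x=[0.2795] v=[-0.3086]
Step 11: x=[0.3649] v=[0.3416]
First v>=0 after going negative at step 11, time=2.7500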